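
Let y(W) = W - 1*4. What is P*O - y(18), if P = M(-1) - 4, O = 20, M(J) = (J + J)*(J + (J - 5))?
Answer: 186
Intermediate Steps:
M(J) = 2*J*(-5 + 2*J) (M(J) = (2*J)*(J + (-5 + J)) = (2*J)*(-5 + 2*J) = 2*J*(-5 + 2*J))
P = 10 (P = 2*(-1)*(-5 + 2*(-1)) - 4 = 2*(-1)*(-5 - 2) - 4 = 2*(-1)*(-7) - 4 = 14 - 4 = 10)
y(W) = -4 + W (y(W) = W - 4 = -4 + W)
P*O - y(18) = 10*20 - (-4 + 18) = 200 - 1*14 = 200 - 14 = 186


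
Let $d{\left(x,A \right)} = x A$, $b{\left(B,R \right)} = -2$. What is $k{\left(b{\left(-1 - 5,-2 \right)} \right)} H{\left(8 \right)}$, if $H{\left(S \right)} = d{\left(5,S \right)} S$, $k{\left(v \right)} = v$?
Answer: $-640$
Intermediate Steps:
$d{\left(x,A \right)} = A x$
$H{\left(S \right)} = 5 S^{2}$ ($H{\left(S \right)} = S 5 S = 5 S S = 5 S^{2}$)
$k{\left(b{\left(-1 - 5,-2 \right)} \right)} H{\left(8 \right)} = - 2 \cdot 5 \cdot 8^{2} = - 2 \cdot 5 \cdot 64 = \left(-2\right) 320 = -640$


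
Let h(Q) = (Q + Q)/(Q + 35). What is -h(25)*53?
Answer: -265/6 ≈ -44.167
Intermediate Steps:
h(Q) = 2*Q/(35 + Q) (h(Q) = (2*Q)/(35 + Q) = 2*Q/(35 + Q))
-h(25)*53 = -2*25/(35 + 25)*53 = -2*25/60*53 = -2*25*(1/60)*53 = -5*53/6 = -1*265/6 = -265/6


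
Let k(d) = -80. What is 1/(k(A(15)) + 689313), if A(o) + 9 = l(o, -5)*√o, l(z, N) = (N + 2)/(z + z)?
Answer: 1/689233 ≈ 1.4509e-6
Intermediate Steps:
l(z, N) = (2 + N)/(2*z) (l(z, N) = (2 + N)/((2*z)) = (2 + N)*(1/(2*z)) = (2 + N)/(2*z))
A(o) = -9 - 3/(2*√o) (A(o) = -9 + ((2 - 5)/(2*o))*√o = -9 + ((½)*(-3)/o)*√o = -9 + (-3/(2*o))*√o = -9 - 3/(2*√o))
1/(k(A(15)) + 689313) = 1/(-80 + 689313) = 1/689233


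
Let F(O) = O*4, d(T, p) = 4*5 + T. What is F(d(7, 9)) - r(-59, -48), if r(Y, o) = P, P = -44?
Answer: 152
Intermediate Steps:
r(Y, o) = -44
d(T, p) = 20 + T
F(O) = 4*O
F(d(7, 9)) - r(-59, -48) = 4*(20 + 7) - 1*(-44) = 4*27 + 44 = 108 + 44 = 152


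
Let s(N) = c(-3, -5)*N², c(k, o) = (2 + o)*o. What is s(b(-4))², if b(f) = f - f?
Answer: 0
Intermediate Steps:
c(k, o) = o*(2 + o)
b(f) = 0
s(N) = 15*N² (s(N) = (-5*(2 - 5))*N² = (-5*(-3))*N² = 15*N²)
s(b(-4))² = (15*0²)² = (15*0)² = 0² = 0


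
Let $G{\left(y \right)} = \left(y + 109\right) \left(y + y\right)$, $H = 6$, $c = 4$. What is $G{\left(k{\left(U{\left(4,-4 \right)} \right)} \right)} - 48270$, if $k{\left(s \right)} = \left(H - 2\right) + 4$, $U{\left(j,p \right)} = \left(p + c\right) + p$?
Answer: $-46398$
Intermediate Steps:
$U{\left(j,p \right)} = 4 + 2 p$ ($U{\left(j,p \right)} = \left(p + 4\right) + p = \left(4 + p\right) + p = 4 + 2 p$)
$k{\left(s \right)} = 8$ ($k{\left(s \right)} = \left(6 - 2\right) + 4 = 4 + 4 = 8$)
$G{\left(y \right)} = 2 y \left(109 + y\right)$ ($G{\left(y \right)} = \left(109 + y\right) 2 y = 2 y \left(109 + y\right)$)
$G{\left(k{\left(U{\left(4,-4 \right)} \right)} \right)} - 48270 = 2 \cdot 8 \left(109 + 8\right) - 48270 = 2 \cdot 8 \cdot 117 - 48270 = 1872 - 48270 = -46398$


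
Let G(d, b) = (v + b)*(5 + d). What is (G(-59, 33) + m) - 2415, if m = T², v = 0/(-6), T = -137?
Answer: 14572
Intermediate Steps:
v = 0 (v = 0*(-⅙) = 0)
G(d, b) = b*(5 + d) (G(d, b) = (0 + b)*(5 + d) = b*(5 + d))
m = 18769 (m = (-137)² = 18769)
(G(-59, 33) + m) - 2415 = (33*(5 - 59) + 18769) - 2415 = (33*(-54) + 18769) - 2415 = (-1782 + 18769) - 2415 = 16987 - 2415 = 14572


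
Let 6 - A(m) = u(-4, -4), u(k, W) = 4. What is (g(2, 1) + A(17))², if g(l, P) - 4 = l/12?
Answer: 1369/36 ≈ 38.028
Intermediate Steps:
A(m) = 2 (A(m) = 6 - 1*4 = 6 - 4 = 2)
g(l, P) = 4 + l/12
(g(2, 1) + A(17))² = ((4 + (1/12)*2) + 2)² = ((4 + ⅙) + 2)² = (25/6 + 2)² = (37/6)² = 1369/36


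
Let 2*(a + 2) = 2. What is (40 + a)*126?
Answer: 4914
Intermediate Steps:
a = -1 (a = -2 + (½)*2 = -2 + 1 = -1)
(40 + a)*126 = (40 - 1)*126 = 39*126 = 4914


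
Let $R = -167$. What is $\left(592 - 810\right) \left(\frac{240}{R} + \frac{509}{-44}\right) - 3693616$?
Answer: $- \frac{13559928817}{3674} \approx -3.6908 \cdot 10^{6}$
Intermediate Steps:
$\left(592 - 810\right) \left(\frac{240}{R} + \frac{509}{-44}\right) - 3693616 = \left(592 - 810\right) \left(\frac{240}{-167} + \frac{509}{-44}\right) - 3693616 = - 218 \left(240 \left(- \frac{1}{167}\right) + 509 \left(- \frac{1}{44}\right)\right) - 3693616 = - 218 \left(- \frac{240}{167} - \frac{509}{44}\right) - 3693616 = \left(-218\right) \left(- \frac{95563}{7348}\right) - 3693616 = \frac{10416367}{3674} - 3693616 = - \frac{13559928817}{3674}$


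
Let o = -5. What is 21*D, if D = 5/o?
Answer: -21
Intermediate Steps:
D = -1 (D = 5/(-5) = 5*(-⅕) = -1)
21*D = 21*(-1) = -21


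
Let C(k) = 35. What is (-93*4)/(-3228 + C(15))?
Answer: 12/103 ≈ 0.11650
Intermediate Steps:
(-93*4)/(-3228 + C(15)) = (-93*4)/(-3228 + 35) = -372/(-3193) = -1/3193*(-372) = 12/103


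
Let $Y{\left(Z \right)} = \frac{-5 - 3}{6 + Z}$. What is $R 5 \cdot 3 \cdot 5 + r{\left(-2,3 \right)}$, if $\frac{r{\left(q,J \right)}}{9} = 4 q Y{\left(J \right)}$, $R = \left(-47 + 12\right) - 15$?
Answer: $-3686$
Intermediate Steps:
$Y{\left(Z \right)} = - \frac{8}{6 + Z}$
$R = -50$ ($R = -35 - 15 = -50$)
$r{\left(q,J \right)} = - \frac{288 q}{6 + J}$ ($r{\left(q,J \right)} = 9 \cdot 4 q \left(- \frac{8}{6 + J}\right) = 9 \left(- \frac{32 q}{6 + J}\right) = - \frac{288 q}{6 + J}$)
$R 5 \cdot 3 \cdot 5 + r{\left(-2,3 \right)} = - 50 \cdot 5 \cdot 3 \cdot 5 - - \frac{576}{6 + 3} = - 50 \cdot 15 \cdot 5 - - \frac{576}{9} = \left(-50\right) 75 - \left(-576\right) \frac{1}{9} = -3750 + 64 = -3686$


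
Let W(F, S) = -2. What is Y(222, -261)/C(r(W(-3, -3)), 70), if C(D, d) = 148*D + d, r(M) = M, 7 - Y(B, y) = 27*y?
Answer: -3527/113 ≈ -31.212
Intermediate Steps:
Y(B, y) = 7 - 27*y
C(D, d) = d + 148*D
Y(222, -261)/C(r(W(-3, -3)), 70) = (7 - 27*(-261))/(70 + 148*(-2)) = (7 + 7047)/(70 - 296) = 7054/(-226) = 7054*(-1/226) = -3527/113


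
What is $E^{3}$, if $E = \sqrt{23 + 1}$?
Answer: $48 \sqrt{6} \approx 117.58$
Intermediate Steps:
$E = 2 \sqrt{6}$ ($E = \sqrt{24} = 2 \sqrt{6} \approx 4.899$)
$E^{3} = \left(2 \sqrt{6}\right)^{3} = 48 \sqrt{6}$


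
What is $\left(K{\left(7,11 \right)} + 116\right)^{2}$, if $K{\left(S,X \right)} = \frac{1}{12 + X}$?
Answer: $\frac{7123561}{529} \approx 13466.0$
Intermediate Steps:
$\left(K{\left(7,11 \right)} + 116\right)^{2} = \left(\frac{1}{12 + 11} + 116\right)^{2} = \left(\frac{1}{23} + 116\right)^{2} = \left(\frac{2669}{23}\right)^{2} = \frac{7123561}{529}$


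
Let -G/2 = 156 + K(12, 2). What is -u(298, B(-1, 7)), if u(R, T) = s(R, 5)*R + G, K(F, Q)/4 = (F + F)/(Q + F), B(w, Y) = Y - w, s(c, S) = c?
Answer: -619348/7 ≈ -88478.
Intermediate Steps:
K(F, Q) = 8*F/(F + Q) (K(F, Q) = 4*((F + F)/(Q + F)) = 4*((2*F)/(F + Q)) = 4*(2*F/(F + Q)) = 8*F/(F + Q))
G = -2280/7 (G = -2*(156 + 8*12/(12 + 2)) = -2*(156 + 8*12/14) = -2*(156 + 8*12*(1/14)) = -2*(156 + 48/7) = -2*1140/7 = -2280/7 ≈ -325.71)
u(R, T) = -2280/7 + R² (u(R, T) = R*R - 2280/7 = R² - 2280/7 = -2280/7 + R²)
-u(298, B(-1, 7)) = -(-2280/7 + 298²) = -(-2280/7 + 88804) = -1*619348/7 = -619348/7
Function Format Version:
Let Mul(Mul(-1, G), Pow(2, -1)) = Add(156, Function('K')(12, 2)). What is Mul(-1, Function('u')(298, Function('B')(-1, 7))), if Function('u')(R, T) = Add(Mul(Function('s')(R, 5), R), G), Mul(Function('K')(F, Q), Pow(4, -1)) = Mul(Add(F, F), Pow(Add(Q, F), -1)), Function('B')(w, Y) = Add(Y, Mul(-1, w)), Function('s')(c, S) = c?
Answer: Rational(-619348, 7) ≈ -88478.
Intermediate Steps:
Function('K')(F, Q) = Mul(8, F, Pow(Add(F, Q), -1)) (Function('K')(F, Q) = Mul(4, Mul(Add(F, F), Pow(Add(Q, F), -1))) = Mul(4, Mul(Mul(2, F), Pow(Add(F, Q), -1))) = Mul(4, Mul(2, F, Pow(Add(F, Q), -1))) = Mul(8, F, Pow(Add(F, Q), -1)))
G = Rational(-2280, 7) (G = Mul(-2, Add(156, Mul(8, 12, Pow(Add(12, 2), -1)))) = Mul(-2, Add(156, Mul(8, 12, Pow(14, -1)))) = Mul(-2, Add(156, Mul(8, 12, Rational(1, 14)))) = Mul(-2, Add(156, Rational(48, 7))) = Mul(-2, Rational(1140, 7)) = Rational(-2280, 7) ≈ -325.71)
Function('u')(R, T) = Add(Rational(-2280, 7), Pow(R, 2)) (Function('u')(R, T) = Add(Mul(R, R), Rational(-2280, 7)) = Add(Pow(R, 2), Rational(-2280, 7)) = Add(Rational(-2280, 7), Pow(R, 2)))
Mul(-1, Function('u')(298, Function('B')(-1, 7))) = Mul(-1, Add(Rational(-2280, 7), Pow(298, 2))) = Mul(-1, Add(Rational(-2280, 7), 88804)) = Mul(-1, Rational(619348, 7)) = Rational(-619348, 7)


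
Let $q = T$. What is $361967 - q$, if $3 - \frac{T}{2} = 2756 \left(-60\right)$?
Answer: $31241$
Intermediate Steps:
$T = 330726$ ($T = 6 - 2 \cdot 2756 \left(-60\right) = 6 - -330720 = 6 + 330720 = 330726$)
$q = 330726$
$361967 - q = 361967 - 330726 = 31241$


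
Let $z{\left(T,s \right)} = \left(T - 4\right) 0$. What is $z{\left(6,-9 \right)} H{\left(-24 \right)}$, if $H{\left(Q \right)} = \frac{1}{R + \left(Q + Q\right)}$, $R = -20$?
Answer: $0$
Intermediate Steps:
$z{\left(T,s \right)} = 0$ ($z{\left(T,s \right)} = \left(-4 + T\right) 0 = 0$)
$H{\left(Q \right)} = \frac{1}{-20 + 2 Q}$ ($H{\left(Q \right)} = \frac{1}{-20 + \left(Q + Q\right)} = \frac{1}{-20 + 2 Q}$)
$z{\left(6,-9 \right)} H{\left(-24 \right)} = 0 \frac{1}{2 \left(-10 - 24\right)} = 0 \frac{1}{2 \left(-34\right)} = 0 \cdot \frac{1}{2} \left(- \frac{1}{34}\right) = 0 \left(- \frac{1}{68}\right) = 0$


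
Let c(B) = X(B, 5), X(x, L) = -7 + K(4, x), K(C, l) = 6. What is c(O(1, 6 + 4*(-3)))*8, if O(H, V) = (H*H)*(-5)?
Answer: -8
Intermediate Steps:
O(H, V) = -5*H² (O(H, V) = H²*(-5) = -5*H²)
X(x, L) = -1 (X(x, L) = -7 + 6 = -1)
c(B) = -1
c(O(1, 6 + 4*(-3)))*8 = -1*8 = -8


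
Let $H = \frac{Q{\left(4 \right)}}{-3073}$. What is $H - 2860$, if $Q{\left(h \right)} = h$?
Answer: $- \frac{8788784}{3073} \approx -2860.0$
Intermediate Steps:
$H = - \frac{4}{3073}$ ($H = \frac{4}{-3073} = 4 \left(- \frac{1}{3073}\right) = - \frac{4}{3073} \approx -0.0013017$)
$H - 2860 = - \frac{4}{3073} - 2860 = - \frac{8788784}{3073}$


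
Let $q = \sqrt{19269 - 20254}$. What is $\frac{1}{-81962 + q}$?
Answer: $- \frac{81962}{6717770429} - \frac{i \sqrt{985}}{6717770429} \approx -1.2201 \cdot 10^{-5} - 4.6719 \cdot 10^{-9} i$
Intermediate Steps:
$q = i \sqrt{985}$ ($q = \sqrt{-985} = i \sqrt{985} \approx 31.385 i$)
$\frac{1}{-81962 + q} = \frac{1}{-81962 + i \sqrt{985}}$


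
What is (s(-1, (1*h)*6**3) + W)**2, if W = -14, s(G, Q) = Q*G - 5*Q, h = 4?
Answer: 27019204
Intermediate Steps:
s(G, Q) = -5*Q + G*Q (s(G, Q) = G*Q - 5*Q = -5*Q + G*Q)
(s(-1, (1*h)*6**3) + W)**2 = (((1*4)*6**3)*(-5 - 1) - 14)**2 = ((4*216)*(-6) - 14)**2 = (864*(-6) - 14)**2 = (-5184 - 14)**2 = (-5198)**2 = 27019204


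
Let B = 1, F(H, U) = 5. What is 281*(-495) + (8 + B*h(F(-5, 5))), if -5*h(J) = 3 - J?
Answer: -695433/5 ≈ -1.3909e+5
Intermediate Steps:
h(J) = -⅗ + J/5 (h(J) = -(3 - J)/5 = -⅗ + J/5)
281*(-495) + (8 + B*h(F(-5, 5))) = 281*(-495) + (8 + 1*(-⅗ + (⅕)*5)) = -139095 + (8 + 1*(-⅗ + 1)) = -139095 + (8 + 1*(⅖)) = -139095 + (8 + ⅖) = -139095 + 42/5 = -695433/5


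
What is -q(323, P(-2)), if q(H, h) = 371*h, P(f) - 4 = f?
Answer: -742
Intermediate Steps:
P(f) = 4 + f
-q(323, P(-2)) = -371*(4 - 2) = -371*2 = -1*742 = -742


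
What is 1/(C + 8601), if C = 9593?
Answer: 1/18194 ≈ 5.4963e-5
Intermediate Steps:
1/(C + 8601) = 1/(9593 + 8601) = 1/18194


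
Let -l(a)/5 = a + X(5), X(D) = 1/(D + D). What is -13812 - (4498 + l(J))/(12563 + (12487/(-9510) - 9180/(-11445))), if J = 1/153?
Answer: -64212378051937223/4648907740179 ≈ -13812.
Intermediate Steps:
X(D) = 1/(2*D)
J = 1/153 ≈ 0.0065359
l(a) = -½ - 5*a (l(a) = -5*(a + (½)/5) = -5*(a + (½)*(⅕)) = -5*(a + ⅒) = -5*(⅒ + a) = -½ - 5*a)
-13812 - (4498 + l(J))/(12563 + (12487/(-9510) - 9180/(-11445))) = -13812 - (4498 + (-½ - 5*1/153))/(12563 + (12487/(-9510) - 9180/(-11445))) = -13812 - (4498 + (-½ - 5/153))/(12563 + (12487*(-1/9510) - 9180*(-1/11445))) = -13812 - (4498 - 163/306)/(12563 + (-12487/9510 + 612/763)) = -13812 - 1376225/(306*(12563 - 3707461/7256130)) = -13812 - 1376225/(306*91155053729/7256130) = -13812 - 1376225*7256130/(306*91155053729) = -13812 - 1*1664344584875/4648907740179 = -13812 - 1664344584875/4648907740179 = -64212378051937223/4648907740179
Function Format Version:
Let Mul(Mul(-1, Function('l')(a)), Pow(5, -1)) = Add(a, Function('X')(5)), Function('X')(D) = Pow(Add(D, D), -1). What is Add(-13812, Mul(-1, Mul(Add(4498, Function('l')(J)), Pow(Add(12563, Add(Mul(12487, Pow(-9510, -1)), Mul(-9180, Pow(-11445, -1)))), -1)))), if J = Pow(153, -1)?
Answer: Rational(-64212378051937223, 4648907740179) ≈ -13812.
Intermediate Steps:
Function('X')(D) = Mul(Rational(1, 2), Pow(D, -1)) (Function('X')(D) = Pow(Mul(2, D), -1) = Mul(Rational(1, 2), Pow(D, -1)))
J = Rational(1, 153) ≈ 0.0065359
Function('l')(a) = Add(Rational(-1, 2), Mul(-5, a)) (Function('l')(a) = Mul(-5, Add(a, Mul(Rational(1, 2), Pow(5, -1)))) = Mul(-5, Add(a, Mul(Rational(1, 2), Rational(1, 5)))) = Mul(-5, Add(a, Rational(1, 10))) = Mul(-5, Add(Rational(1, 10), a)) = Add(Rational(-1, 2), Mul(-5, a)))
Add(-13812, Mul(-1, Mul(Add(4498, Function('l')(J)), Pow(Add(12563, Add(Mul(12487, Pow(-9510, -1)), Mul(-9180, Pow(-11445, -1)))), -1)))) = Add(-13812, Mul(-1, Mul(Add(4498, Add(Rational(-1, 2), Mul(-5, Rational(1, 153)))), Pow(Add(12563, Add(Mul(12487, Pow(-9510, -1)), Mul(-9180, Pow(-11445, -1)))), -1)))) = Add(-13812, Mul(-1, Mul(Add(4498, Add(Rational(-1, 2), Rational(-5, 153))), Pow(Add(12563, Add(Mul(12487, Rational(-1, 9510)), Mul(-9180, Rational(-1, 11445)))), -1)))) = Add(-13812, Mul(-1, Mul(Add(4498, Rational(-163, 306)), Pow(Add(12563, Add(Rational(-12487, 9510), Rational(612, 763))), -1)))) = Add(-13812, Mul(-1, Mul(Rational(1376225, 306), Pow(Add(12563, Rational(-3707461, 7256130)), -1)))) = Add(-13812, Mul(-1, Mul(Rational(1376225, 306), Pow(Rational(91155053729, 7256130), -1)))) = Add(-13812, Mul(-1, Mul(Rational(1376225, 306), Rational(7256130, 91155053729)))) = Add(-13812, Mul(-1, Rational(1664344584875, 4648907740179))) = Add(-13812, Rational(-1664344584875, 4648907740179)) = Rational(-64212378051937223, 4648907740179)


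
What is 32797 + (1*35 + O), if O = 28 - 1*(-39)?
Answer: 32899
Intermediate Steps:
O = 67 (O = 28 + 39 = 67)
32797 + (1*35 + O) = 32797 + (1*35 + 67) = 32797 + (35 + 67) = 32797 + 102 = 32899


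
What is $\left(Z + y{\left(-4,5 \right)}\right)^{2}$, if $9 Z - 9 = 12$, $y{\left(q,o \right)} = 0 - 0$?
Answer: $\frac{49}{9} \approx 5.4444$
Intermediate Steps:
$y{\left(q,o \right)} = 0$ ($y{\left(q,o \right)} = 0 + 0 = 0$)
$Z = \frac{7}{3}$ ($Z = 1 + \frac{1}{9} \cdot 12 = 1 + \frac{4}{3} = \frac{7}{3} \approx 2.3333$)
$\left(Z + y{\left(-4,5 \right)}\right)^{2} = \left(\frac{7}{3} + 0\right)^{2} = \left(\frac{7}{3}\right)^{2} = \frac{49}{9}$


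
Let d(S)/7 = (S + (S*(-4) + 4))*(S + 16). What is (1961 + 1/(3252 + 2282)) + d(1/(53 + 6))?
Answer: 46305947705/19263854 ≈ 2403.8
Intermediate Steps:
d(S) = 7*(4 - 3*S)*(16 + S) (d(S) = 7*((S + (S*(-4) + 4))*(S + 16)) = 7*((S + (-4*S + 4))*(16 + S)) = 7*((S + (4 - 4*S))*(16 + S)) = 7*((4 - 3*S)*(16 + S)) = 7*(4 - 3*S)*(16 + S))
(1961 + 1/(3252 + 2282)) + d(1/(53 + 6)) = (1961 + 1/(3252 + 2282)) + (448 - 308/(53 + 6) - 21/(53 + 6)**2) = (1961 + 1/5534) + (448 - 308/59 - 21*(1/59)**2) = (1961 + 1/5534) + (448 - 308*1/59 - 21*(1/59)**2) = 10852175/5534 + (448 - 308/59 - 21*1/3481) = 10852175/5534 + (448 - 308/59 - 21/3481) = 10852175/5534 + 1541295/3481 = 46305947705/19263854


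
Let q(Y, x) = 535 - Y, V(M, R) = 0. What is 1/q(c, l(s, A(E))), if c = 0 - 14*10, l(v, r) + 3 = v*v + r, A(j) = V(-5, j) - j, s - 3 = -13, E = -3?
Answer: 1/675 ≈ 0.0014815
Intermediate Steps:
s = -10 (s = 3 - 13 = -10)
A(j) = -j (A(j) = 0 - j = -j)
l(v, r) = -3 + r + v**2 (l(v, r) = -3 + (v*v + r) = -3 + (v**2 + r) = -3 + (r + v**2) = -3 + r + v**2)
c = -140 (c = 0 - 140 = -140)
1/q(c, l(s, A(E))) = 1/(535 - 1*(-140)) = 1/(535 + 140) = 1/675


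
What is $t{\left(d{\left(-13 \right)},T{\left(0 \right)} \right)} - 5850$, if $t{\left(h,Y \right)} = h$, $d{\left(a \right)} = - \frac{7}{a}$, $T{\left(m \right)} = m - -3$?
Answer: $- \frac{76043}{13} \approx -5849.5$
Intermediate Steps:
$T{\left(m \right)} = 3 + m$ ($T{\left(m \right)} = m + 3 = 3 + m$)
$t{\left(d{\left(-13 \right)},T{\left(0 \right)} \right)} - 5850 = - \frac{7}{-13} - 5850 = \left(-7\right) \left(- \frac{1}{13}\right) - 5850 = \frac{7}{13} - 5850 = - \frac{76043}{13}$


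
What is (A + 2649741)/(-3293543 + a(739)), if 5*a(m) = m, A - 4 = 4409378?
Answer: -1307245/609888 ≈ -2.1434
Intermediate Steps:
A = 4409382 (A = 4 + 4409378 = 4409382)
a(m) = m/5
(A + 2649741)/(-3293543 + a(739)) = (4409382 + 2649741)/(-3293543 + (1/5)*739) = 7059123/(-3293543 + 739/5) = 7059123/(-16466976/5) = 7059123*(-5/16466976) = -1307245/609888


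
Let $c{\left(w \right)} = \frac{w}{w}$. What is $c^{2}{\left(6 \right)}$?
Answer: $1$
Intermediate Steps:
$c{\left(w \right)} = 1$
$c^{2}{\left(6 \right)} = 1^{2} = 1$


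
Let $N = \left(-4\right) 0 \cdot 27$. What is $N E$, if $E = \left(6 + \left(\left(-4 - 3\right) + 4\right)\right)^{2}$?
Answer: $0$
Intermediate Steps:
$N = 0$ ($N = 0 \cdot 27 = 0$)
$E = 9$ ($E = \left(6 + \left(-7 + 4\right)\right)^{2} = \left(6 - 3\right)^{2} = 3^{2} = 9$)
$N E = 0 \cdot 9 = 0$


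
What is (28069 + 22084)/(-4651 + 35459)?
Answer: 50153/30808 ≈ 1.6279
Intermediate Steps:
(28069 + 22084)/(-4651 + 35459) = 50153/30808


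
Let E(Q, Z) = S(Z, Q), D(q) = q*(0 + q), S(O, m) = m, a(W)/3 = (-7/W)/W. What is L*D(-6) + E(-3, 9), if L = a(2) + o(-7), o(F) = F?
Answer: -444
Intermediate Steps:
a(W) = -21/W² (a(W) = 3*((-7/W)/W) = 3*(-7/W²) = -21/W²)
D(q) = q² (D(q) = q*q = q²)
E(Q, Z) = Q
L = -49/4 (L = -21/2² - 7 = -21*¼ - 7 = -21/4 - 7 = -49/4 ≈ -12.250)
L*D(-6) + E(-3, 9) = -49/4*(-6)² - 3 = -49/4*36 - 3 = -441 - 3 = -444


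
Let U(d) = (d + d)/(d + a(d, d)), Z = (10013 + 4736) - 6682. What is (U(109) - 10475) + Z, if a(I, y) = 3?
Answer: -134739/56 ≈ -2406.1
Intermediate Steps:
Z = 8067 (Z = 14749 - 6682 = 8067)
U(d) = 2*d/(3 + d) (U(d) = (d + d)/(d + 3) = (2*d)/(3 + d) = 2*d/(3 + d))
(U(109) - 10475) + Z = (2*109/(3 + 109) - 10475) + 8067 = (2*109/112 - 10475) + 8067 = (2*109*(1/112) - 10475) + 8067 = (109/56 - 10475) + 8067 = -586491/56 + 8067 = -134739/56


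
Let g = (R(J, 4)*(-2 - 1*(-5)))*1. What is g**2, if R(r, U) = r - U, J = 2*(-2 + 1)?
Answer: 324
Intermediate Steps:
J = -2 (J = 2*(-1) = -2)
g = -18 (g = ((-2 - 1*4)*(-2 - 1*(-5)))*1 = ((-2 - 4)*(-2 + 5))*1 = -6*3*1 = -18*1 = -18)
g**2 = (-18)**2 = 324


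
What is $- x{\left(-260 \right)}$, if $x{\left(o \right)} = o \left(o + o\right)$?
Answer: $-135200$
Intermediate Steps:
$x{\left(o \right)} = 2 o^{2}$ ($x{\left(o \right)} = o 2 o = 2 o^{2}$)
$- x{\left(-260 \right)} = - 2 \left(-260\right)^{2} = - 2 \cdot 67600 = \left(-1\right) 135200 = -135200$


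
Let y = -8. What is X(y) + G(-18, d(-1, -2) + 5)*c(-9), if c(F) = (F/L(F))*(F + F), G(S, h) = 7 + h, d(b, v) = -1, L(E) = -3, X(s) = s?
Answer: -602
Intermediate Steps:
c(F) = -2*F²/3 (c(F) = (F/(-3))*(F + F) = (F*(-⅓))*(2*F) = (-F/3)*(2*F) = -2*F²/3)
X(y) + G(-18, d(-1, -2) + 5)*c(-9) = -8 + (7 + (-1 + 5))*(-⅔*(-9)²) = -8 + (7 + 4)*(-⅔*81) = -8 + 11*(-54) = -8 - 594 = -602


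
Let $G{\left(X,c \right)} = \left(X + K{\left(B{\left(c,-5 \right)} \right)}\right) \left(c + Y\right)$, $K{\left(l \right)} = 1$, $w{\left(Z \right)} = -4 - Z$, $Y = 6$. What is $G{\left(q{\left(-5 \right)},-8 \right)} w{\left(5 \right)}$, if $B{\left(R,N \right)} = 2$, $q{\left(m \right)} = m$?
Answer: $-72$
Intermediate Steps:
$G{\left(X,c \right)} = \left(1 + X\right) \left(6 + c\right)$ ($G{\left(X,c \right)} = \left(X + 1\right) \left(c + 6\right) = \left(1 + X\right) \left(6 + c\right)$)
$G{\left(q{\left(-5 \right)},-8 \right)} w{\left(5 \right)} = \left(6 - 8 + 6 \left(-5\right) - -40\right) \left(-4 - 5\right) = \left(6 - 8 - 30 + 40\right) \left(-4 - 5\right) = 8 \left(-9\right) = -72$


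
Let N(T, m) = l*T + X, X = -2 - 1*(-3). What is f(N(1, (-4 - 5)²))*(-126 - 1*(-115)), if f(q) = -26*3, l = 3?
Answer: 858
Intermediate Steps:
X = 1 (X = -2 + 3 = 1)
N(T, m) = 1 + 3*T (N(T, m) = 3*T + 1 = 1 + 3*T)
f(q) = -78
f(N(1, (-4 - 5)²))*(-126 - 1*(-115)) = -78*(-126 - 1*(-115)) = -78*(-126 + 115) = -78*(-11) = 858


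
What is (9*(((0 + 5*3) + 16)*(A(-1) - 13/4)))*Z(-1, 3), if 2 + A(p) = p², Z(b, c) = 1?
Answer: -4743/4 ≈ -1185.8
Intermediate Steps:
A(p) = -2 + p²
(9*(((0 + 5*3) + 16)*(A(-1) - 13/4)))*Z(-1, 3) = (9*(((0 + 5*3) + 16)*((-2 + (-1)²) - 13/4)))*1 = (9*(((0 + 15) + 16)*((-2 + 1) - 13*¼)))*1 = (9*((15 + 16)*(-1 - 13/4)))*1 = (9*(31*(-17/4)))*1 = (9*(-527/4))*1 = -4743/4*1 = -4743/4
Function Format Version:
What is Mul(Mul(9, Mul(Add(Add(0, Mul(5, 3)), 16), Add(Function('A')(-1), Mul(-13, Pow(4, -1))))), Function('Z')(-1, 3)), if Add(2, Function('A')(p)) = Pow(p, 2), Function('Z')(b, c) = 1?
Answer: Rational(-4743, 4) ≈ -1185.8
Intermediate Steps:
Function('A')(p) = Add(-2, Pow(p, 2))
Mul(Mul(9, Mul(Add(Add(0, Mul(5, 3)), 16), Add(Function('A')(-1), Mul(-13, Pow(4, -1))))), Function('Z')(-1, 3)) = Mul(Mul(9, Mul(Add(Add(0, Mul(5, 3)), 16), Add(Add(-2, Pow(-1, 2)), Mul(-13, Pow(4, -1))))), 1) = Mul(Mul(9, Mul(Add(Add(0, 15), 16), Add(Add(-2, 1), Mul(-13, Rational(1, 4))))), 1) = Mul(Mul(9, Mul(Add(15, 16), Add(-1, Rational(-13, 4)))), 1) = Mul(Mul(9, Mul(31, Rational(-17, 4))), 1) = Mul(Mul(9, Rational(-527, 4)), 1) = Mul(Rational(-4743, 4), 1) = Rational(-4743, 4)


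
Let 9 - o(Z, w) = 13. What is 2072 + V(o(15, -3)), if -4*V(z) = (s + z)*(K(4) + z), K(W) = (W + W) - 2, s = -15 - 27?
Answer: 2095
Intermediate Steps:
s = -42
K(W) = -2 + 2*W (K(W) = 2*W - 2 = -2 + 2*W)
o(Z, w) = -4 (o(Z, w) = 9 - 1*13 = 9 - 13 = -4)
V(z) = -(-42 + z)*(6 + z)/4 (V(z) = -(-42 + z)*((-2 + 2*4) + z)/4 = -(-42 + z)*((-2 + 8) + z)/4 = -(-42 + z)*(6 + z)/4)
2072 + V(o(15, -3)) = 2072 + (63 + 9*(-4) - ¼*(-4)²) = 2072 + (63 - 36 - ¼*16) = 2072 + (63 - 36 - 4) = 2072 + 23 = 2095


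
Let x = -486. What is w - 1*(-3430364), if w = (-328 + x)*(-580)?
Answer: 3902484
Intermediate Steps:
w = 472120 (w = (-328 - 486)*(-580) = -814*(-580) = 472120)
w - 1*(-3430364) = 472120 - 1*(-3430364) = 472120 + 3430364 = 3902484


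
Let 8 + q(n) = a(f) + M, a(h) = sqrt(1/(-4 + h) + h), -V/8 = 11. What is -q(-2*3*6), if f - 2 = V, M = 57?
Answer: -49 - I*sqrt(77410)/30 ≈ -49.0 - 9.2742*I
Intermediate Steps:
V = -88 (V = -8*11 = -88)
f = -86 (f = 2 - 88 = -86)
a(h) = sqrt(h + 1/(-4 + h))
q(n) = 49 + I*sqrt(77410)/30 (q(n) = -8 + (sqrt((1 - 86*(-4 - 86))/(-4 - 86)) + 57) = -8 + (sqrt((1 - 86*(-90))/(-90)) + 57) = -8 + (sqrt(-(1 + 7740)/90) + 57) = -8 + (sqrt(-1/90*7741) + 57) = -8 + (sqrt(-7741/90) + 57) = -8 + (I*sqrt(77410)/30 + 57) = -8 + (57 + I*sqrt(77410)/30) = 49 + I*sqrt(77410)/30)
-q(-2*3*6) = -(49 + I*sqrt(77410)/30) = -49 - I*sqrt(77410)/30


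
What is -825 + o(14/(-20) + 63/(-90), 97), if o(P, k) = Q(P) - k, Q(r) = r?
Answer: -4617/5 ≈ -923.40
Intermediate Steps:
o(P, k) = P - k
-825 + o(14/(-20) + 63/(-90), 97) = -825 + ((14/(-20) + 63/(-90)) - 1*97) = -825 + ((14*(-1/20) + 63*(-1/90)) - 97) = -825 + ((-7/10 - 7/10) - 97) = -825 + (-7/5 - 97) = -825 - 492/5 = -4617/5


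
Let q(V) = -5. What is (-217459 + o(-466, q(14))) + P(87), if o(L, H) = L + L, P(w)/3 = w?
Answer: -218130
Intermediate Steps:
P(w) = 3*w
o(L, H) = 2*L
(-217459 + o(-466, q(14))) + P(87) = (-217459 + 2*(-466)) + 3*87 = (-217459 - 932) + 261 = -218391 + 261 = -218130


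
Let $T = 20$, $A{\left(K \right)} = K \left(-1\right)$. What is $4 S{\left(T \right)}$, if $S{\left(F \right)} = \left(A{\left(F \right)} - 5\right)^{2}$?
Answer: $2500$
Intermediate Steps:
$A{\left(K \right)} = - K$
$S{\left(F \right)} = \left(-5 - F\right)^{2}$ ($S{\left(F \right)} = \left(- F - 5\right)^{2} = \left(-5 - F\right)^{2}$)
$4 S{\left(T \right)} = 4 \left(5 + 20\right)^{2} = 4 \cdot 25^{2} = 4 \cdot 625 = 2500$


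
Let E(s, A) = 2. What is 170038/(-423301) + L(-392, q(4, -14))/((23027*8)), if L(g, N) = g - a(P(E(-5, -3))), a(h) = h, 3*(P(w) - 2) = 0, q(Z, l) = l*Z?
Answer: -15745250401/38989408508 ≈ -0.40383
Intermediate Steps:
q(Z, l) = Z*l
P(w) = 2 (P(w) = 2 + (⅓)*0 = 2 + 0 = 2)
L(g, N) = -2 + g (L(g, N) = g - 1*2 = g - 2 = -2 + g)
170038/(-423301) + L(-392, q(4, -14))/((23027*8)) = 170038/(-423301) + (-2 - 392)/((23027*8)) = 170038*(-1/423301) - 394/184216 = -170038/423301 - 394*1/184216 = -170038/423301 - 197/92108 = -15745250401/38989408508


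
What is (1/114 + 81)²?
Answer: 85285225/12996 ≈ 6562.4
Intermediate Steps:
(1/114 + 81)² = (9235/114)² = 85285225/12996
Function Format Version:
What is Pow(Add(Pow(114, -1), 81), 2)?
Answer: Rational(85285225, 12996) ≈ 6562.4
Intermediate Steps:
Pow(Add(Pow(114, -1), 81), 2) = Pow(Add(Rational(1, 114), 81), 2) = Pow(Rational(9235, 114), 2) = Rational(85285225, 12996)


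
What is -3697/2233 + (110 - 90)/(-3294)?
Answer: -6111289/3677751 ≈ -1.6617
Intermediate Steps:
-3697/2233 + (110 - 90)/(-3294) = -3697*1/2233 + 20*(-1/3294) = -3697/2233 - 10/1647 = -6111289/3677751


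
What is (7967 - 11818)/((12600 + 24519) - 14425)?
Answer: -3851/22694 ≈ -0.16969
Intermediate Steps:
(7967 - 11818)/((12600 + 24519) - 14425) = -3851/(37119 - 14425) = -3851/22694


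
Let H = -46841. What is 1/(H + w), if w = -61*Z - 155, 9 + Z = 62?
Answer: -1/50229 ≈ -1.9909e-5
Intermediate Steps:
Z = 53 (Z = -9 + 62 = 53)
w = -3388 (w = -61*53 - 155 = -3233 - 155 = -3388)
1/(H + w) = 1/(-46841 - 3388) = 1/(-50229) = -1/50229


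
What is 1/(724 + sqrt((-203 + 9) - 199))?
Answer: 724/524569 - I*sqrt(393)/524569 ≈ 0.0013802 - 3.7791e-5*I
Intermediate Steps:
1/(724 + sqrt((-203 + 9) - 199)) = 1/(724 + sqrt(-194 - 199)) = 1/(724 + sqrt(-393)) = 1/(724 + I*sqrt(393))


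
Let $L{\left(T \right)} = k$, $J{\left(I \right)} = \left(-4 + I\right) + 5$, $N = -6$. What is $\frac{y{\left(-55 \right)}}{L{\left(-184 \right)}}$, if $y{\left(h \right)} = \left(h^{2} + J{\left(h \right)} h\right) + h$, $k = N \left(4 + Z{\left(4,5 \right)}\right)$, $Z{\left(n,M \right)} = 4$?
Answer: $- \frac{495}{4} \approx -123.75$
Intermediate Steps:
$k = -48$ ($k = - 6 \left(4 + 4\right) = \left(-6\right) 8 = -48$)
$J{\left(I \right)} = 1 + I$
$L{\left(T \right)} = -48$
$y{\left(h \right)} = h + h^{2} + h \left(1 + h\right)$ ($y{\left(h \right)} = \left(h^{2} + \left(1 + h\right) h\right) + h = \left(h^{2} + h \left(1 + h\right)\right) + h = h + h^{2} + h \left(1 + h\right)$)
$\frac{y{\left(-55 \right)}}{L{\left(-184 \right)}} = \frac{2 \left(-55\right) \left(1 - 55\right)}{-48} = 2 \left(-55\right) \left(-54\right) \left(- \frac{1}{48}\right) = 5940 \left(- \frac{1}{48}\right) = - \frac{495}{4}$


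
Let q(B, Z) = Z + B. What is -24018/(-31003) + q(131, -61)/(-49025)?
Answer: 235062448/303984415 ≈ 0.77327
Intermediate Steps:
q(B, Z) = B + Z
-24018/(-31003) + q(131, -61)/(-49025) = -24018/(-31003) + (131 - 61)/(-49025) = -24018*(-1/31003) + 70*(-1/49025) = 24018/31003 - 14/9805 = 235062448/303984415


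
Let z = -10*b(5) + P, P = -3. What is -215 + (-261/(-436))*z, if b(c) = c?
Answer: -107573/436 ≈ -246.73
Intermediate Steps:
z = -53 (z = -10*5 - 3 = -50 - 3 = -53)
-215 + (-261/(-436))*z = -215 - 261/(-436)*(-53) = -215 - 261*(-1/436)*(-53) = -215 + (261/436)*(-53) = -215 - 13833/436 = -107573/436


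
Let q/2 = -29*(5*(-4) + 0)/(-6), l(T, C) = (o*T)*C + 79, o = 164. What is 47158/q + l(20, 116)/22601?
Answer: -1488364827/6554290 ≈ -227.08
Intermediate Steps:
l(T, C) = 79 + 164*C*T (l(T, C) = (164*T)*C + 79 = 164*C*T + 79 = 79 + 164*C*T)
q = -580/3 (q = 2*(-29*(5*(-4) + 0)/(-6)) = 2*(-29*(-20 + 0)*(-⅙)) = 2*(-29*(-20)*(-⅙)) = 2*(580*(-⅙)) = 2*(-290/3) = -580/3 ≈ -193.33)
47158/q + l(20, 116)/22601 = 47158/(-580/3) + (79 + 164*116*20)/22601 = 47158*(-3/580) + (79 + 380480)*(1/22601) = -70737/290 + 380559*(1/22601) = -70737/290 + 380559/22601 = -1488364827/6554290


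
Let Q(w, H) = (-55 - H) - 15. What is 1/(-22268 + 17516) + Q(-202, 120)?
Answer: -902881/4752 ≈ -190.00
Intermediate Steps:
Q(w, H) = -70 - H
1/(-22268 + 17516) + Q(-202, 120) = 1/(-22268 + 17516) + (-70 - 1*120) = 1/(-4752) + (-70 - 120) = -1/4752 - 190 = -902881/4752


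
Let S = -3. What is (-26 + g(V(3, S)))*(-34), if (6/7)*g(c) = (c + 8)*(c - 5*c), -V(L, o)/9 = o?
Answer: 150824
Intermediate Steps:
V(L, o) = -9*o
g(c) = -14*c*(8 + c)/3 (g(c) = 7*((c + 8)*(c - 5*c))/6 = 7*((8 + c)*(-4*c))/6 = 7*(-4*c*(8 + c))/6 = -14*c*(8 + c)/3)
(-26 + g(V(3, S)))*(-34) = (-26 - 14*(-9*(-3))*(8 - 9*(-3))/3)*(-34) = (-26 - 14/3*27*(8 + 27))*(-34) = (-26 - 14/3*27*35)*(-34) = (-26 - 4410)*(-34) = -4436*(-34) = 150824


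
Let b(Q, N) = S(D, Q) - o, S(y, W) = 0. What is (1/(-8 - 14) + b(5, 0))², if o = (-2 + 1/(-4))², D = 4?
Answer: 808201/30976 ≈ 26.091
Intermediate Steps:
o = 81/16 (o = (-2 - ¼)² = (-9/4)² = 81/16 ≈ 5.0625)
b(Q, N) = -81/16 (b(Q, N) = 0 - 1*81/16 = 0 - 81/16 = -81/16)
(1/(-8 - 14) + b(5, 0))² = (1/(-8 - 14) - 81/16)² = (1/(-22) - 81/16)² = (-1/22 - 81/16)² = (-899/176)² = 808201/30976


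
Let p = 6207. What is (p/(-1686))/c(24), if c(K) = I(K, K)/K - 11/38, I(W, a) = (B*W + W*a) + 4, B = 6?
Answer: -117933/957086 ≈ -0.12322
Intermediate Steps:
I(W, a) = 4 + 6*W + W*a (I(W, a) = (6*W + W*a) + 4 = 4 + 6*W + W*a)
c(K) = -11/38 + (4 + K² + 6*K)/K (c(K) = (4 + 6*K + K*K)/K - 11/38 = (4 + 6*K + K²)/K - 11*1/38 = (4 + K² + 6*K)/K - 11/38 = -11/38 + (4 + K² + 6*K)/K)
(p/(-1686))/c(24) = (6207/(-1686))/(217/38 + 24 + 4/24) = (6207*(-1/1686))/(217/38 + 24 + 4*(1/24)) = -2069/(562*(217/38 + 24 + ⅙)) = -2069/(562*1703/57) = -2069/562*57/1703 = -117933/957086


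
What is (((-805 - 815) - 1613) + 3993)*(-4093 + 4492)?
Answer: 303240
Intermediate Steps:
(((-805 - 815) - 1613) + 3993)*(-4093 + 4492) = ((-1620 - 1613) + 3993)*399 = (-3233 + 3993)*399 = 760*399 = 303240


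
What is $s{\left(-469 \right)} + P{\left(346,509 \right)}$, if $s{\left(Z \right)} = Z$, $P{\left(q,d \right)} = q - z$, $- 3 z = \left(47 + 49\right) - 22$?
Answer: $- \frac{295}{3} \approx -98.333$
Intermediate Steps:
$z = - \frac{74}{3}$ ($z = - \frac{\left(47 + 49\right) - 22}{3} = - \frac{96 - 22}{3} = \left(- \frac{1}{3}\right) 74 = - \frac{74}{3} \approx -24.667$)
$P{\left(q,d \right)} = \frac{74}{3} + q$ ($P{\left(q,d \right)} = q - - \frac{74}{3} = q + \frac{74}{3} = \frac{74}{3} + q$)
$s{\left(-469 \right)} + P{\left(346,509 \right)} = -469 + \left(\frac{74}{3} + 346\right) = -469 + \frac{1112}{3} = - \frac{295}{3}$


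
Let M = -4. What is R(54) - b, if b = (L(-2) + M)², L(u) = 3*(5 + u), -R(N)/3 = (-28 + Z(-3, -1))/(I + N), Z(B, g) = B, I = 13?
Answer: -1582/67 ≈ -23.612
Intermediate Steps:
R(N) = 93/(13 + N) (R(N) = -3*(-28 - 3)/(13 + N) = -(-93)/(13 + N) = 93/(13 + N))
L(u) = 15 + 3*u
b = 25 (b = ((15 + 3*(-2)) - 4)² = ((15 - 6) - 4)² = (9 - 4)² = 5² = 25)
R(54) - b = 93/(13 + 54) - 1*25 = 93/67 - 25 = -1582/67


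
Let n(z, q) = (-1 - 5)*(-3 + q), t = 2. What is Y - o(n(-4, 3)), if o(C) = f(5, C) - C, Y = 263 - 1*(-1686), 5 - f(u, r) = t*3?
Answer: 1950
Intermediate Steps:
f(u, r) = -1 (f(u, r) = 5 - 2*3 = 5 - 1*6 = 5 - 6 = -1)
n(z, q) = 18 - 6*q (n(z, q) = -6*(-3 + q) = 18 - 6*q)
Y = 1949 (Y = 263 + 1686 = 1949)
o(C) = -1 - C
Y - o(n(-4, 3)) = 1949 - (-1 - (18 - 6*3)) = 1949 - (-1 - (18 - 18)) = 1949 - (-1 - 1*0) = 1949 - (-1 + 0) = 1949 - 1*(-1) = 1949 + 1 = 1950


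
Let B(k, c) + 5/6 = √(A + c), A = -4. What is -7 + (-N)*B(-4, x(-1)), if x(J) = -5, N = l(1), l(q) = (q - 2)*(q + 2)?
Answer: -19/2 + 9*I ≈ -9.5 + 9.0*I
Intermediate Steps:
l(q) = (-2 + q)*(2 + q)
N = -3 (N = -4 + 1² = -4 + 1 = -3)
B(k, c) = -⅚ + √(-4 + c)
-7 + (-N)*B(-4, x(-1)) = -7 + (-1*(-3))*(-⅚ + √(-4 - 5)) = -7 + 3*(-⅚ + √(-9)) = -7 + 3*(-⅚ + 3*I) = -7 + (-5/2 + 9*I) = -19/2 + 9*I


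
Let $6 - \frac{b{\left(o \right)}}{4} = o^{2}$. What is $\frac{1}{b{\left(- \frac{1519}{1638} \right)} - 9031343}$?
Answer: $- \frac{13689}{123629772880} \approx -1.1073 \cdot 10^{-7}$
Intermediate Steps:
$b{\left(o \right)} = 24 - 4 o^{2}$
$\frac{1}{b{\left(- \frac{1519}{1638} \right)} - 9031343} = \frac{1}{\left(24 - 4 \left(- \frac{1519}{1638}\right)^{2}\right) - 9031343} = \frac{1}{\left(24 - 4 \left(\left(-1519\right) \frac{1}{1638}\right)^{2}\right) - 9031343} = \frac{1}{\left(24 - 4 \left(- \frac{217}{234}\right)^{2}\right) - 9031343} = \frac{1}{\left(24 - \frac{47089}{13689}\right) - 9031343} = \frac{1}{\frac{281447}{13689} - 9031343} = \frac{1}{- \frac{123629772880}{13689}} = - \frac{13689}{123629772880}$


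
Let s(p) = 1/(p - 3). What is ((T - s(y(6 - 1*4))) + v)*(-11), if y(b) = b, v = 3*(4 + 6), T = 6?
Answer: -407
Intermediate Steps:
v = 30 (v = 3*10 = 30)
s(p) = 1/(-3 + p)
((T - s(y(6 - 1*4))) + v)*(-11) = ((6 - 1/(-3 + (6 - 1*4))) + 30)*(-11) = ((6 - 1/(-3 + (6 - 4))) + 30)*(-11) = ((6 - 1/(-3 + 2)) + 30)*(-11) = ((6 - 1/(-1)) + 30)*(-11) = ((6 - 1*(-1)) + 30)*(-11) = ((6 + 1) + 30)*(-11) = (7 + 30)*(-11) = 37*(-11) = -407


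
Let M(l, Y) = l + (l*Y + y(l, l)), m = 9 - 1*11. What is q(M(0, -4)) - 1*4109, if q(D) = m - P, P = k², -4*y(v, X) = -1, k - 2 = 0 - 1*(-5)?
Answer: -4160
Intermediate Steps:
k = 7 (k = 2 + (0 - 1*(-5)) = 2 + (0 + 5) = 2 + 5 = 7)
m = -2 (m = 9 - 11 = -2)
y(v, X) = ¼ (y(v, X) = -¼*(-1) = ¼)
P = 49 (P = 7² = 49)
M(l, Y) = ¼ + l + Y*l (M(l, Y) = l + (l*Y + ¼) = l + (Y*l + ¼) = l + (¼ + Y*l) = ¼ + l + Y*l)
q(D) = -51 (q(D) = -2 - 1*49 = -2 - 49 = -51)
q(M(0, -4)) - 1*4109 = -51 - 1*4109 = -51 - 4109 = -4160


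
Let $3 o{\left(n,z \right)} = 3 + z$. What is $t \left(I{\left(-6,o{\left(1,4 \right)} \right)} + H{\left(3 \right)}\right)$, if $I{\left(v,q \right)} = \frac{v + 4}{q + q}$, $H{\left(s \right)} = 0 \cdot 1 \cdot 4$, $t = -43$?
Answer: $\frac{129}{7} \approx 18.429$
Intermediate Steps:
$H{\left(s \right)} = 0$ ($H{\left(s \right)} = 0 \cdot 4 = 0$)
$o{\left(n,z \right)} = 1 + \frac{z}{3}$ ($o{\left(n,z \right)} = \frac{3 + z}{3} = 1 + \frac{z}{3}$)
$I{\left(v,q \right)} = \frac{4 + v}{2 q}$
$t \left(I{\left(-6,o{\left(1,4 \right)} \right)} + H{\left(3 \right)}\right) = - 43 \left(\frac{4 - 6}{2 \left(1 + \frac{1}{3} \cdot 4\right)} + 0\right) = - 43 \left(\frac{1}{2} \frac{1}{1 + \frac{4}{3}} \left(-2\right) + 0\right) = - 43 \left(\frac{1}{2} \frac{1}{\frac{7}{3}} \left(-2\right) + 0\right) = - 43 \left(\frac{1}{2} \cdot \frac{3}{7} \left(-2\right) + 0\right) = - 43 \left(- \frac{3}{7} + 0\right) = \left(-43\right) \left(- \frac{3}{7}\right) = \frac{129}{7}$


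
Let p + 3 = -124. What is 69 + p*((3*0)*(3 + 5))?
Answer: 69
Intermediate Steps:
p = -127 (p = -3 - 124 = -127)
69 + p*((3*0)*(3 + 5)) = 69 - 127*3*0*(3 + 5) = 69 - 0*8 = 69 - 127*0 = 69 + 0 = 69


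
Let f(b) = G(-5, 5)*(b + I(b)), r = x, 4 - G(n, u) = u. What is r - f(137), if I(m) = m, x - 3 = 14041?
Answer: 14318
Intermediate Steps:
x = 14044 (x = 3 + 14041 = 14044)
G(n, u) = 4 - u
r = 14044
f(b) = -2*b (f(b) = (4 - 1*5)*(b + b) = (4 - 5)*(2*b) = -2*b)
r - f(137) = 14044 - (-2)*137 = 14044 - 1*(-274) = 14044 + 274 = 14318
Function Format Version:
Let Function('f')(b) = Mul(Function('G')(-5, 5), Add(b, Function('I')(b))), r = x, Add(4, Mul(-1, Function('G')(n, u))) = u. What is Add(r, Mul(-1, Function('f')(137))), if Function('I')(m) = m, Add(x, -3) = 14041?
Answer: 14318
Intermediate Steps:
x = 14044 (x = Add(3, 14041) = 14044)
Function('G')(n, u) = Add(4, Mul(-1, u))
r = 14044
Function('f')(b) = Mul(-2, b) (Function('f')(b) = Mul(Add(4, Mul(-1, 5)), Add(b, b)) = Mul(Add(4, -5), Mul(2, b)) = Mul(-1, Mul(2, b)) = Mul(-2, b))
Add(r, Mul(-1, Function('f')(137))) = Add(14044, Mul(-1, Mul(-2, 137))) = Add(14044, Mul(-1, -274)) = Add(14044, 274) = 14318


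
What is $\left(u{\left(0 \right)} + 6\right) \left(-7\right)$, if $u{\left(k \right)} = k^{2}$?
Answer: $-42$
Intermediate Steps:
$\left(u{\left(0 \right)} + 6\right) \left(-7\right) = \left(0^{2} + 6\right) \left(-7\right) = \left(0 + 6\right) \left(-7\right) = 6 \left(-7\right) = -42$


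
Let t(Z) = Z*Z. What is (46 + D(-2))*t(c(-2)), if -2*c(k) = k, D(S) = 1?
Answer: 47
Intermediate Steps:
c(k) = -k/2
t(Z) = Z²
(46 + D(-2))*t(c(-2)) = (46 + 1)*(-½*(-2))² = 47*1² = 47*1 = 47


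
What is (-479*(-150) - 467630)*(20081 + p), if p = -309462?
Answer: 114531212180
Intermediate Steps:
(-479*(-150) - 467630)*(20081 + p) = (-479*(-150) - 467630)*(20081 - 309462) = (71850 - 467630)*(-289381) = -395780*(-289381) = 114531212180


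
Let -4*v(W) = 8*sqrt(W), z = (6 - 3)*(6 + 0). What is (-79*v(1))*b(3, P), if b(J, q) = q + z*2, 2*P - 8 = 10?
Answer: 7110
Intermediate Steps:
P = 9 (P = 4 + (1/2)*10 = 4 + 5 = 9)
z = 18 (z = 3*6 = 18)
v(W) = -2*sqrt(W)
b(J, q) = 36 + q (b(J, q) = q + 18*2 = q + 36 = 36 + q)
(-79*v(1))*b(3, P) = (-(-158)*sqrt(1))*(36 + 9) = -(-158)*45 = -79*(-2)*45 = 158*45 = 7110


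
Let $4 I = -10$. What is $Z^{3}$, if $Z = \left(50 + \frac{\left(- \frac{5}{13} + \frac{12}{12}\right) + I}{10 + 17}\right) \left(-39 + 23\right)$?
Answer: $- \frac{22048101497677312}{43243551} \approx -5.0986 \cdot 10^{8}$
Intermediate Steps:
$I = - \frac{5}{2}$ ($I = \frac{1}{4} \left(-10\right) = - \frac{5}{2} \approx -2.5$)
$Z = - \frac{280408}{351}$ ($Z = \left(50 + \frac{\left(- \frac{5}{13} + \frac{12}{12}\right) - \frac{5}{2}}{10 + 17}\right) \left(-39 + 23\right) = \left(50 + \frac{\left(\left(-5\right) \frac{1}{13} + 12 \cdot \frac{1}{12}\right) - \frac{5}{2}}{27}\right) \left(-16\right) = \left(50 + \left(\left(- \frac{5}{13} + 1\right) - \frac{5}{2}\right) \frac{1}{27}\right) \left(-16\right) = \left(50 + \left(\frac{8}{13} - \frac{5}{2}\right) \frac{1}{27}\right) \left(-16\right) = \left(50 - \frac{49}{702}\right) \left(-16\right) = \frac{35051}{702} \left(-16\right) = - \frac{280408}{351} \approx -798.88$)
$Z^{3} = \left(- \frac{280408}{351}\right)^{3} = - \frac{22048101497677312}{43243551}$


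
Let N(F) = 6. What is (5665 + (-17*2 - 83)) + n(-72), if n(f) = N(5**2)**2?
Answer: 5584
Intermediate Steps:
n(f) = 36 (n(f) = 6**2 = 36)
(5665 + (-17*2 - 83)) + n(-72) = (5665 + (-17*2 - 83)) + 36 = (5665 + (-34 - 83)) + 36 = (5665 - 117) + 36 = 5548 + 36 = 5584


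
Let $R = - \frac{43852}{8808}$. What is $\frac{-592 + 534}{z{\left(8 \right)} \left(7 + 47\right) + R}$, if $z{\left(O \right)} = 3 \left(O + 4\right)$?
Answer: $- \frac{127716}{4269725} \approx -0.029912$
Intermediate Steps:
$z{\left(O \right)} = 12 + 3 O$ ($z{\left(O \right)} = 3 \left(4 + O\right) = 12 + 3 O$)
$R = - \frac{10963}{2202}$ ($R = \left(-43852\right) \frac{1}{8808} = - \frac{10963}{2202} \approx -4.9787$)
$\frac{-592 + 534}{z{\left(8 \right)} \left(7 + 47\right) + R} = \frac{-592 + 534}{\left(12 + 3 \cdot 8\right) \left(7 + 47\right) - \frac{10963}{2202}} = - \frac{58}{\left(12 + 24\right) 54 - \frac{10963}{2202}} = - \frac{58}{36 \cdot 54 - \frac{10963}{2202}} = - \frac{58}{1944 - \frac{10963}{2202}} = - \frac{58}{\frac{4269725}{2202}} = \left(-58\right) \frac{2202}{4269725} = - \frac{127716}{4269725}$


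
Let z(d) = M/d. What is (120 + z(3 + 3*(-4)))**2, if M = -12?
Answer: 132496/9 ≈ 14722.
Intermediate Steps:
z(d) = -12/d
(120 + z(3 + 3*(-4)))**2 = (120 - 12/(3 + 3*(-4)))**2 = (120 - 12/(3 - 12))**2 = (120 - 12/(-9))**2 = (120 - 12*(-1/9))**2 = (120 + 4/3)**2 = (364/3)**2 = 132496/9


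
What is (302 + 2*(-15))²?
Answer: 73984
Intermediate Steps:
(302 + 2*(-15))² = (302 - 30)² = 272² = 73984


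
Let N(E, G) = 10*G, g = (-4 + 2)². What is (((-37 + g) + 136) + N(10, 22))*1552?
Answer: 501296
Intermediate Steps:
g = 4 (g = (-2)² = 4)
(((-37 + g) + 136) + N(10, 22))*1552 = (((-37 + 4) + 136) + 10*22)*1552 = ((-33 + 136) + 220)*1552 = (103 + 220)*1552 = 323*1552 = 501296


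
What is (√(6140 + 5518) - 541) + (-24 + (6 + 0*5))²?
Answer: -217 + √11658 ≈ -109.03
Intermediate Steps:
(√(6140 + 5518) - 541) + (-24 + (6 + 0*5))² = (√11658 - 541) + (-24 + (6 + 0))² = (-541 + √11658) + (-24 + 6)² = (-541 + √11658) + (-18)² = (-541 + √11658) + 324 = -217 + √11658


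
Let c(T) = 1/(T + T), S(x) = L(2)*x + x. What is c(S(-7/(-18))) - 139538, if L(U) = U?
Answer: -976763/7 ≈ -1.3954e+5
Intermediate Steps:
S(x) = 3*x (S(x) = 2*x + x = 3*x)
c(T) = 1/(2*T)
c(S(-7/(-18))) - 139538 = 1/(2*((3*(-7/(-18))))) - 139538 = 1/(2*((3*(-7*(-1/18))))) - 139538 = 1/(2*((3*(7/18)))) - 139538 = 1/(2*(7/6)) - 139538 = (½)*(6/7) - 139538 = 3/7 - 139538 = -976763/7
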